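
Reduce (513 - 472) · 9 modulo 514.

513 - 472 = 41
41 · 9 = 369

369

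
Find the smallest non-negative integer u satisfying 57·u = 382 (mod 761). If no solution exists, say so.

gcd(57, 761) = 1, so a unique solution mod 761 exists.
57⁻¹ ≡ 494 (mod 761).
u ≡ 494·382 ≡ 741 (mod 761).

741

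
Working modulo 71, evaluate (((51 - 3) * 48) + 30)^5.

51 - 3 = 48
48 * 48 = 2304 ≡ 32 (mod 71)
32 + 30 = 62
(62)^5 ≡ 23 (mod 71)

23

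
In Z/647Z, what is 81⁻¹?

8

647 = 7*81 + 80
81 = 1*80 + 1
80 = 80*1 + 0
gcd(81, 647) = 1, so the inverse exists.
Back-substitute for 1:
1 = 1*81 − 1*80
  = −1*647 + 8*81
So 81⁻¹ ≡ 8 (mod 647).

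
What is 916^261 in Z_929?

228

261 in binary is 100000101, i.e. 261 = 256 + 4 + 1.
916^1 ≡ 916 (mod 929)
916^2 ≡ 916^2 = 839056 ≡ 169 (mod 929)
916^4 ≡ 169^2 = 28561 ≡ 691 (mod 929)
916^8 ≡ 691^2 = 477481 ≡ 904 (mod 929)
916^16 ≡ 904^2 = 817216 ≡ 625 (mod 929)
916^32 ≡ 625^2 = 390625 ≡ 445 (mod 929)
916^64 ≡ 445^2 = 198025 ≡ 148 (mod 929)
916^128 ≡ 148^2 = 21904 ≡ 537 (mod 929)
916^256 ≡ 537^2 = 288369 ≡ 379 (mod 929)
916^261 = 916^256 * 916^4 * 916^1 ≡ 379 * 691 * 916 (mod 929).
Accumulate the product:
379 * 691 = 261889 ≡ 840
840 * 916 = 769440 ≡ 228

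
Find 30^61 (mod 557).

Compute successive squares:
61 in binary is 111101, i.e. 61 = 32 + 16 + 8 + 4 + 1.
30^1 ≡ 30 (mod 557)
30^2 ≡ 30^2 = 900 ≡ 343 (mod 557)
30^4 ≡ 343^2 = 117649 ≡ 122 (mod 557)
30^8 ≡ 122^2 = 14884 ≡ 402 (mod 557)
30^16 ≡ 402^2 = 161604 ≡ 74 (mod 557)
30^32 ≡ 74^2 = 5476 ≡ 463 (mod 557)
30^61 = 30^32 · 30^16 · 30^8 · 30^4 · 30^1 ≡ 463 · 74 · 402 · 122 · 30 (mod 557).
Accumulate the product:
463 · 74 = 34262 ≡ 285
285 · 402 = 114570 ≡ 385
385 · 122 = 46970 ≡ 182
182 · 30 = 5460 ≡ 447

447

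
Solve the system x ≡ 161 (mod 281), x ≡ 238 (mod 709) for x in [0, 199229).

37815

281⁻¹ mod 709: 281*545 ≡ 1 (mod 709), so 281⁻¹ ≡ 545.
x = 161 + 281*((238 − 161)*545 mod 709) = 161 + 281*134 = 37815.
Check: 37815 mod 281 = 161, 37815 mod 709 = 238. ✓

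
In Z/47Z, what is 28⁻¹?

By the extended Euclidean algorithm:
47 = 1*28 + 19
28 = 1*19 + 9
19 = 2*9 + 1
9 = 9*1 + 0
gcd(28, 47) = 1, so the inverse exists.
Back-substitute for 1:
1 = 1*19 − 2*9
  = −2*28 + 3*19
  = 3*47 − 5*28
So 28⁻¹ ≡ −5 ≡ 42 (mod 47).

42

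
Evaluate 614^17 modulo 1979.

587

Compute successive squares:
614^1 ≡ 614 (mod 1979)
614^2 ≡ 614^2 = 376996 ≡ 986 (mod 1979)
614^4 ≡ 986^2 = 972196 ≡ 507 (mod 1979)
614^8 ≡ 507^2 = 257049 ≡ 1758 (mod 1979)
614^16 ≡ 1758^2 = 3090564 ≡ 1345 (mod 1979)
614^17 = 614^16 × 614^1 ≡ 1345 × 614 (mod 1979).
1345 × 614 = 825830 ≡ 587 (mod 1979).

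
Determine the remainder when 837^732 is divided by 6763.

529

By square-and-multiply:
732 in binary is 1011011100, i.e. 732 = 512 + 128 + 64 + 16 + 8 + 4.
837^1 ≡ 837 (mod 6763)
837^2 ≡ 837^2 = 700569 ≡ 3980 (mod 6763)
837^4 ≡ 3980^2 = 15840400 ≡ 1454 (mod 6763)
837^8 ≡ 1454^2 = 2114116 ≡ 4060 (mod 6763)
837^16 ≡ 4060^2 = 16483600 ≡ 2169 (mod 6763)
837^32 ≡ 2169^2 = 4704561 ≡ 4276 (mod 6763)
837^64 ≡ 4276^2 = 18284176 ≡ 3787 (mod 6763)
837^128 ≡ 3787^2 = 14341369 ≡ 3809 (mod 6763)
837^256 ≡ 3809^2 = 14508481 ≡ 1846 (mod 6763)
837^512 ≡ 1846^2 = 3407716 ≡ 5927 (mod 6763)
837^732 = 837^512 × 837^128 × 837^64 × 837^16 × 837^8 × 837^4 ≡ 5927 × 3809 × 3787 × 2169 × 4060 × 1454 (mod 6763).
Accumulate the product:
5927 × 3809 = 22575943 ≡ 1049
1049 × 3787 = 3972563 ≡ 2682
2682 × 2169 = 5817258 ≡ 1078
1078 × 4060 = 4376680 ≡ 1019
1019 × 1454 = 1481626 ≡ 529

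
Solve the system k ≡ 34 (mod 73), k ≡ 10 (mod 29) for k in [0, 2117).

764

73⁻¹ mod 29: 73*2 ≡ 1 (mod 29), so 73⁻¹ ≡ 2.
k = 34 + 73*((10 − 34)*2 mod 29) = 34 + 73*10 = 764.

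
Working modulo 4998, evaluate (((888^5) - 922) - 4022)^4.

3336

(888)^5 ≡ 1602 (mod 4998)
1602 - 922 = 680
680 - 4022 = -3342 ≡ 1656 (mod 4998)
(1656)^4 ≡ 3336 (mod 4998)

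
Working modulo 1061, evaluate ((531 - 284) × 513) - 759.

531 - 284 = 247
247 × 513 = 126711 ≡ 452 (mod 1061)
452 - 759 = -307 ≡ 754 (mod 1061)

754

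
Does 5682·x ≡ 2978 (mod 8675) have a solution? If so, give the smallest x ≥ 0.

1854

gcd(5682, 8675) = 1, so a unique solution mod 8675 exists.
5682⁻¹ ≡ 2768 (mod 8675).
x ≡ 2768·2978 ≡ 1854 (mod 8675).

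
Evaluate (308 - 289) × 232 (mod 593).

257

308 - 289 = 19
19 × 232 = 4408 ≡ 257 (mod 593)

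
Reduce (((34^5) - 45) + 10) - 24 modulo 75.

(34)^5 ≡ 49 (mod 75)
49 - 45 = 4
4 + 10 = 14
14 - 24 = -10 ≡ 65 (mod 75)

65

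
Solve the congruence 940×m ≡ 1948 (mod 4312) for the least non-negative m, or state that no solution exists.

603

gcd(940, 4312) = 4, and 4 | 1948, so solutions exist.
Divide through by 4: 235×m ≡ 487 mod 1078.
235⁻¹ ≡ 289 (mod 1078).
m ≡ 289×487 ≡ 603 (mod 1078).
The smallest non-negative solution is m = 603.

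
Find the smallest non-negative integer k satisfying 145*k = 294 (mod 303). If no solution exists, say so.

48

gcd(145, 303) = 1, so a unique solution mod 303 exists.
145⁻¹ ≡ 163 (mod 303).
k ≡ 163*294 ≡ 48 (mod 303).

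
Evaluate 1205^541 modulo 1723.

226

1205^1 ≡ 1205 (mod 1723)
1205^2 ≡ 1205^2 = 1452025 ≡ 1259 (mod 1723)
1205^4 ≡ 1259^2 = 1585081 ≡ 1644 (mod 1723)
1205^8 ≡ 1644^2 = 2702736 ≡ 1072 (mod 1723)
1205^16 ≡ 1072^2 = 1149184 ≡ 1666 (mod 1723)
1205^32 ≡ 1666^2 = 2775556 ≡ 1526 (mod 1723)
1205^64 ≡ 1526^2 = 2328676 ≡ 903 (mod 1723)
1205^128 ≡ 903^2 = 815409 ≡ 430 (mod 1723)
1205^256 ≡ 430^2 = 184900 ≡ 539 (mod 1723)
1205^512 ≡ 539^2 = 290521 ≡ 1057 (mod 1723)
1205^541 = 1205^512 · 1205^16 · 1205^8 · 1205^4 · 1205^1 ≡ 1057 · 1666 · 1072 · 1644 · 1205 (mod 1723).
Accumulate the product:
1057 · 1666 = 1760962 ≡ 56
56 · 1072 = 60032 ≡ 1450
1450 · 1644 = 2383800 ≡ 891
891 · 1205 = 1073655 ≡ 226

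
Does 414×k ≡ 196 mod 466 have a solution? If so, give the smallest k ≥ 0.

50

gcd(414, 466) = 2, and 2 | 196, so solutions exist.
Divide through by 2: 207×k ≡ 98 (mod 233).
207⁻¹ ≡ 224 (mod 233).
k ≡ 224×98 ≡ 50 (mod 233).
The smallest non-negative solution is k = 50.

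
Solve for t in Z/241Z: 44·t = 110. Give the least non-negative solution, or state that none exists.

gcd(44, 241) = 1, so a unique solution mod 241 exists.
44⁻¹ ≡ 126 (mod 241).
t ≡ 126·110 ≡ 123 (mod 241).

123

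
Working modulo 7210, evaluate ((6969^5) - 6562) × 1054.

2698

(6969)^5 ≡ 709 (mod 7210)
709 - 6562 = -5853 ≡ 1357 (mod 7210)
1357 × 1054 = 1430278 ≡ 2698 (mod 7210)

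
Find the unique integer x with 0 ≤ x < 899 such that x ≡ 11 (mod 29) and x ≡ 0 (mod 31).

29⁻¹ mod 31: 29*15 ≡ 1 (mod 31), so 29⁻¹ ≡ 15.
x = 11 + 29*((0 − 11)*15 mod 31) = 11 + 29*21 = 620.

620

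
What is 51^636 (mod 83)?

36

Using repeated squaring:
51^1 ≡ 51 (mod 83)
51^2 ≡ 51^2 = 2601 ≡ 28 (mod 83)
51^4 ≡ 28^2 = 784 ≡ 37 (mod 83)
51^8 ≡ 37^2 = 1369 ≡ 41 (mod 83)
51^16 ≡ 41^2 = 1681 ≡ 21 (mod 83)
51^32 ≡ 21^2 = 441 ≡ 26 (mod 83)
51^64 ≡ 26^2 = 676 ≡ 12 (mod 83)
51^128 ≡ 12^2 = 144 ≡ 61 (mod 83)
51^256 ≡ 61^2 = 3721 ≡ 69 (mod 83)
51^512 ≡ 69^2 = 4761 ≡ 30 (mod 83)
51^636 = 51^512 · 51^64 · 51^32 · 51^16 · 51^8 · 51^4 ≡ 30 · 12 · 26 · 21 · 41 · 37 (mod 83).
Accumulate the product:
30 · 12 = 360 ≡ 28
28 · 26 = 728 ≡ 64
64 · 21 = 1344 ≡ 16
16 · 41 = 656 ≡ 75
75 · 37 = 2775 ≡ 36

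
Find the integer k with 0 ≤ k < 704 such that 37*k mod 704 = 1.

685

Apply the Euclidean algorithm and back-substitute:
704 = 19·37 + 1
37 = 37·1 + 0
gcd(37, 704) = 1, so the inverse exists.
Bézout: 1 = 1·704 − 19·37.
So 37⁻¹ ≡ −19 ≡ 685 (mod 704).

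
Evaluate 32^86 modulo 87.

86 in binary is 1010110, i.e. 86 = 64 + 16 + 4 + 2.
32^1 ≡ 32 (mod 87)
32^2 ≡ 32^2 = 1024 ≡ 67 (mod 87)
32^4 ≡ 67^2 = 4489 ≡ 52 (mod 87)
32^8 ≡ 52^2 = 2704 ≡ 7 (mod 87)
32^16 ≡ 7^2 = 49 (mod 87)
32^32 ≡ 49^2 = 2401 ≡ 52 (mod 87)
32^64 ≡ 52^2 = 2704 ≡ 7 (mod 87)
32^86 = 32^64 * 32^16 * 32^4 * 32^2 ≡ 7 * 49 * 52 * 67 (mod 87).
Accumulate the product:
7 * 49 = 343 ≡ 82
82 * 52 = 4264 ≡ 1
1 * 67 = 67

67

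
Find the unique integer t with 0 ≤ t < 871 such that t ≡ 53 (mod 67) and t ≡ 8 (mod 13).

67⁻¹ mod 13: 67·7 ≡ 1 (mod 13), so 67⁻¹ ≡ 7.
t = 53 + 67·((8 − 53)·7 mod 13) = 53 + 67·10 = 723.
Check: 723 mod 67 = 53, 723 mod 13 = 8. ✓

723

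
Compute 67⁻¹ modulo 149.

129

Run the extended Euclidean algorithm:
149 = 2×67 + 15
67 = 4×15 + 7
15 = 2×7 + 1
7 = 7×1 + 0
gcd(67, 149) = 1, so the inverse exists.
Back-substitute for 1:
1 = 1×15 − 2×7
  = −2×67 + 9×15
  = 9×149 − 20×67
So 67⁻¹ ≡ −20 ≡ 129 (mod 149).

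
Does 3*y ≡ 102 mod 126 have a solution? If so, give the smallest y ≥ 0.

34

gcd(3, 126) = 3, and 3 | 102, so solutions exist.
Divide through by 3: 1*y ≡ 34 mod 42.
1⁻¹ ≡ 1 (mod 42).
y ≡ 1*34 ≡ 34 (mod 42).
The smallest non-negative solution is y = 34.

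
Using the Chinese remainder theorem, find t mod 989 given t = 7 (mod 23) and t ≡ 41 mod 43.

858

23⁻¹ mod 43: 23×15 ≡ 1 (mod 43), so 23⁻¹ ≡ 15.
t = 7 + 23×((41 − 7)×15 mod 43) = 7 + 23×37 = 858.
Check: 858 mod 23 = 7, 858 mod 43 = 41. ✓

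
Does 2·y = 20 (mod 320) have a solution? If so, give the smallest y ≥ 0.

10

gcd(2, 320) = 2, and 2 | 20, so solutions exist.
Divide through by 2: 1·y ≡ 10 (mod 160).
1⁻¹ ≡ 1 (mod 160).
y ≡ 1·10 ≡ 10 (mod 160).
The smallest non-negative solution is y = 10.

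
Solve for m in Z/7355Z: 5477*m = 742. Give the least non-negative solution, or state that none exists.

6446

gcd(5477, 7355) = 1, so a unique solution mod 7355 exists.
5477⁻¹ ≡ 1218 (mod 7355).
m ≡ 1218*742 ≡ 6446 (mod 7355).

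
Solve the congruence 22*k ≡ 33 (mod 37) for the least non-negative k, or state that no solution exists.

20

gcd(22, 37) = 1, so a unique solution mod 37 exists.
22⁻¹ ≡ 32 (mod 37).
k ≡ 32*33 ≡ 20 (mod 37).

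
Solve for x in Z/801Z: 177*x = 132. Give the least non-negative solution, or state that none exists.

gcd(177, 801) = 3, and 3 | 132, so solutions exist.
Divide through by 3: 59*x ≡ 44 mod 267.
59⁻¹ ≡ 86 (mod 267).
x ≡ 86*44 ≡ 46 (mod 267).
The smallest non-negative solution is x = 46.

46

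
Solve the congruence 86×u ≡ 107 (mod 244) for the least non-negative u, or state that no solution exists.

no solution

gcd(86, 244) = 2, and 2 does not divide 107.
So the congruence has no solution.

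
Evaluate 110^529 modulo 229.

110^1 ≡ 110 (mod 229)
110^2 ≡ 110^2 = 12100 ≡ 192 (mod 229)
110^4 ≡ 192^2 = 36864 ≡ 224 (mod 229)
110^8 ≡ 224^2 = 50176 ≡ 25 (mod 229)
110^16 ≡ 25^2 = 625 ≡ 167 (mod 229)
110^32 ≡ 167^2 = 27889 ≡ 180 (mod 229)
110^64 ≡ 180^2 = 32400 ≡ 111 (mod 229)
110^128 ≡ 111^2 = 12321 ≡ 184 (mod 229)
110^256 ≡ 184^2 = 33856 ≡ 193 (mod 229)
110^512 ≡ 193^2 = 37249 ≡ 151 (mod 229)
110^529 = 110^512 · 110^16 · 110^1 ≡ 151 · 167 · 110 (mod 229).
Accumulate the product:
151 · 167 = 25217 ≡ 27
27 · 110 = 2970 ≡ 222

222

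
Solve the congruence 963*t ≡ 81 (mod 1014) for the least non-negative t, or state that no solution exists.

gcd(963, 1014) = 3, and 3 | 81, so solutions exist.
Divide through by 3: 321*t mod 338 = 27.
321⁻¹ ≡ 159 (mod 338).
t ≡ 159*27 ≡ 237 (mod 338).
The smallest non-negative solution is t = 237.

237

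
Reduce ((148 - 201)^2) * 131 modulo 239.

158

148 - 201 = -53 ≡ 186 (mod 239)
(186)^2 ≡ 180 (mod 239)
180 * 131 = 23580 ≡ 158 (mod 239)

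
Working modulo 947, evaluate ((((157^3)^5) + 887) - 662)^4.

(157)^3 ≡ 451 (mod 947)
(451)^5 ≡ 223 (mod 947)
223 + 887 = 1110 ≡ 163 (mod 947)
163 - 662 = -499 ≡ 448 (mod 947)
(448)^4 ≡ 759 (mod 947)

759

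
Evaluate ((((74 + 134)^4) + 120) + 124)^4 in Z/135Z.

25

74 + 134 = 208 ≡ 73 (mod 135)
(73)^4 ≡ 46 (mod 135)
46 + 120 = 166 ≡ 31 (mod 135)
31 + 124 = 155 ≡ 20 (mod 135)
(20)^4 ≡ 25 (mod 135)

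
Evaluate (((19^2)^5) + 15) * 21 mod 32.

(19)^2 ≡ 9 (mod 32)
(9)^5 ≡ 9 (mod 32)
9 + 15 = 24
24 * 21 = 504 ≡ 24 (mod 32)

24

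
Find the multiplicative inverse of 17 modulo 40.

33

Apply the Euclidean algorithm and back-substitute:
40 = 2*17 + 6
17 = 2*6 + 5
6 = 1*5 + 1
5 = 5*1 + 0
gcd(17, 40) = 1, so the inverse exists.
Bézout: 1 = 3*40 − 7*17.
So 17⁻¹ ≡ −7 ≡ 33 (mod 40).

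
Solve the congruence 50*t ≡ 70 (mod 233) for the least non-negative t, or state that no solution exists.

gcd(50, 233) = 1, so a unique solution mod 233 exists.
50⁻¹ ≡ 14 (mod 233).
t ≡ 14*70 ≡ 48 (mod 233).

48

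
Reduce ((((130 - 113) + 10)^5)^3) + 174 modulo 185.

62

130 - 113 = 17
17 + 10 = 27
(27)^5 ≡ 122 (mod 185)
(122)^3 ≡ 73 (mod 185)
73 + 174 = 247 ≡ 62 (mod 185)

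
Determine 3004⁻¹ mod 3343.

2347

Run the extended Euclidean algorithm:
3343 = 1*3004 + 339
3004 = 8*339 + 292
339 = 1*292 + 47
292 = 6*47 + 10
47 = 4*10 + 7
10 = 1*7 + 3
7 = 2*3 + 1
3 = 3*1 + 0
gcd(3004, 3343) = 1, so the inverse exists.
Back-substitute for 1:
1 = 1*7 − 2*3
  = −2*10 + 3*7
  = 3*47 − 14*10
  = −14*292 + 87*47
  = 87*339 − 101*292
  = −101*3004 + 895*339
  = 895*3343 − 996*3004
So 3004⁻¹ ≡ −996 ≡ 2347 (mod 3343).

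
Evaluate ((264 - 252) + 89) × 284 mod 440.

84

264 - 252 = 12
12 + 89 = 101
101 × 284 = 28684 ≡ 84 (mod 440)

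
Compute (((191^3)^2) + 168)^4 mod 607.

517

(191)^3 ≡ 118 (mod 607)
(118)^2 ≡ 570 (mod 607)
570 + 168 = 738 ≡ 131 (mod 607)
(131)^4 ≡ 517 (mod 607)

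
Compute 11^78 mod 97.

Using repeated squaring:
11^1 ≡ 11 (mod 97)
11^2 ≡ 11^2 = 121 ≡ 24 (mod 97)
11^4 ≡ 24^2 = 576 ≡ 91 (mod 97)
11^8 ≡ 91^2 = 8281 ≡ 36 (mod 97)
11^16 ≡ 36^2 = 1296 ≡ 35 (mod 97)
11^32 ≡ 35^2 = 1225 ≡ 61 (mod 97)
11^64 ≡ 61^2 = 3721 ≡ 35 (mod 97)
11^78 = 11^64 × 11^8 × 11^4 × 11^2 ≡ 35 × 36 × 91 × 24 (mod 97).
Accumulate the product:
35 × 36 = 1260 ≡ 96
96 × 91 = 8736 ≡ 6
6 × 24 = 144 ≡ 47

47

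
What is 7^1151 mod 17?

1151 in binary is 10001111111, i.e. 1151 = 1024 + 64 + 32 + 16 + 8 + 4 + 2 + 1.
7^1 ≡ 7 (mod 17)
7^2 ≡ 7^2 = 49 ≡ 15 (mod 17)
7^4 ≡ 15^2 = 225 ≡ 4 (mod 17)
7^8 ≡ 4^2 = 16 (mod 17)
7^16 ≡ 16^2 = 256 ≡ 1 (mod 17)
7^32 ≡ 1^2 = 1 (mod 17)
7^64 ≡ 1^2 = 1 (mod 17)
7^128 ≡ 1^2 = 1 (mod 17)
7^256 ≡ 1^2 = 1 (mod 17)
7^512 ≡ 1^2 = 1 (mod 17)
7^1024 ≡ 1^2 = 1 (mod 17)
7^1151 = 7^1024 · 7^64 · 7^32 · 7^16 · 7^8 · 7^4 · 7^2 · 7^1 ≡ 1 · 1 · 1 · 1 · 16 · 4 · 15 · 7 (mod 17).
Accumulate the product:
1 · 1 = 1
1 · 1 = 1
1 · 1 = 1
1 · 16 = 16
16 · 4 = 64 ≡ 13
13 · 15 = 195 ≡ 8
8 · 7 = 56 ≡ 5

5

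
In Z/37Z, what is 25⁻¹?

37 = 1×25 + 12
25 = 2×12 + 1
12 = 12×1 + 0
gcd(25, 37) = 1, so the inverse exists.
Bézout: 1 = −2×37 + 3×25.
So 25⁻¹ ≡ 3 (mod 37).

3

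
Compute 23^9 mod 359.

Using repeated squaring:
9 in binary is 1001, i.e. 9 = 8 + 1.
23^1 ≡ 23 (mod 359)
23^2 ≡ 23^2 = 529 ≡ 170 (mod 359)
23^4 ≡ 170^2 = 28900 ≡ 180 (mod 359)
23^8 ≡ 180^2 = 32400 ≡ 90 (mod 359)
23^9 = 23^8 · 23^1 ≡ 90 · 23 (mod 359).
90 · 23 = 2070 ≡ 275 (mod 359).

275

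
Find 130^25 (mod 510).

Compute successive squares:
25 in binary is 11001, i.e. 25 = 16 + 8 + 1.
130^1 ≡ 130 (mod 510)
130^2 ≡ 130^2 = 16900 ≡ 70 (mod 510)
130^4 ≡ 70^2 = 4900 ≡ 310 (mod 510)
130^8 ≡ 310^2 = 96100 ≡ 220 (mod 510)
130^16 ≡ 220^2 = 48400 ≡ 460 (mod 510)
130^25 = 130^16 × 130^8 × 130^1 ≡ 460 × 220 × 130 (mod 510).
Accumulate the product:
460 × 220 = 101200 ≡ 220
220 × 130 = 28600 ≡ 40

40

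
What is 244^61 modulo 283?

By square-and-multiply:
61 in binary is 111101, i.e. 61 = 32 + 16 + 8 + 4 + 1.
244^1 ≡ 244 (mod 283)
244^2 ≡ 244^2 = 59536 ≡ 106 (mod 283)
244^4 ≡ 106^2 = 11236 ≡ 199 (mod 283)
244^8 ≡ 199^2 = 39601 ≡ 264 (mod 283)
244^16 ≡ 264^2 = 69696 ≡ 78 (mod 283)
244^32 ≡ 78^2 = 6084 ≡ 141 (mod 283)
244^61 = 244^32 · 244^16 · 244^8 · 244^4 · 244^1 ≡ 141 · 78 · 264 · 199 · 244 (mod 283).
Accumulate the product:
141 · 78 = 10998 ≡ 244
244 · 264 = 64416 ≡ 175
175 · 199 = 34825 ≡ 16
16 · 244 = 3904 ≡ 225

225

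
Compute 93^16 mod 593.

93^1 ≡ 93 (mod 593)
93^2 ≡ 93^2 = 8649 ≡ 347 (mod 593)
93^4 ≡ 347^2 = 120409 ≡ 30 (mod 593)
93^8 ≡ 30^2 = 900 ≡ 307 (mod 593)
93^16 ≡ 307^2 = 94249 ≡ 555 (mod 593)
So 93^16 ≡ 555 (mod 593).

555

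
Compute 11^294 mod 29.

294 in binary is 100100110, i.e. 294 = 256 + 32 + 4 + 2.
11^1 ≡ 11 (mod 29)
11^2 ≡ 11^2 = 121 ≡ 5 (mod 29)
11^4 ≡ 5^2 = 25 (mod 29)
11^8 ≡ 25^2 = 625 ≡ 16 (mod 29)
11^16 ≡ 16^2 = 256 ≡ 24 (mod 29)
11^32 ≡ 24^2 = 576 ≡ 25 (mod 29)
11^64 ≡ 25^2 = 625 ≡ 16 (mod 29)
11^128 ≡ 16^2 = 256 ≡ 24 (mod 29)
11^256 ≡ 24^2 = 576 ≡ 25 (mod 29)
11^294 = 11^256 * 11^32 * 11^4 * 11^2 ≡ 25 * 25 * 25 * 5 (mod 29).
Accumulate the product:
25 * 25 = 625 ≡ 16
16 * 25 = 400 ≡ 23
23 * 5 = 115 ≡ 28

28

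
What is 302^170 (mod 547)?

Compute successive squares:
302^1 ≡ 302 (mod 547)
302^2 ≡ 302^2 = 91204 ≡ 402 (mod 547)
302^4 ≡ 402^2 = 161604 ≡ 239 (mod 547)
302^8 ≡ 239^2 = 57121 ≡ 233 (mod 547)
302^16 ≡ 233^2 = 54289 ≡ 136 (mod 547)
302^32 ≡ 136^2 = 18496 ≡ 445 (mod 547)
302^64 ≡ 445^2 = 198025 ≡ 11 (mod 547)
302^128 ≡ 11^2 = 121 (mod 547)
302^170 = 302^128 * 302^32 * 302^8 * 302^2 ≡ 121 * 445 * 233 * 402 (mod 547).
Accumulate the product:
121 * 445 = 53845 ≡ 239
239 * 233 = 55687 ≡ 440
440 * 402 = 176880 ≡ 199

199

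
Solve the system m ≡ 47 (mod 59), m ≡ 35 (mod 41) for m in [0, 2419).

814

59⁻¹ mod 41: 59*16 ≡ 1 (mod 41), so 59⁻¹ ≡ 16.
m = 47 + 59*((35 − 47)*16 mod 41) = 47 + 59*13 = 814.
Check: 814 mod 59 = 47, 814 mod 41 = 35. ✓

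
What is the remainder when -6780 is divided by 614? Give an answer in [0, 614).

588

-6780 = -12×614 + 588, so -6780 ≡ 588 (mod 614).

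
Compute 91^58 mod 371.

77

Compute successive squares:
58 in binary is 111010, i.e. 58 = 32 + 16 + 8 + 2.
91^1 ≡ 91 (mod 371)
91^2 ≡ 91^2 = 8281 ≡ 119 (mod 371)
91^4 ≡ 119^2 = 14161 ≡ 63 (mod 371)
91^8 ≡ 63^2 = 3969 ≡ 259 (mod 371)
91^16 ≡ 259^2 = 67081 ≡ 301 (mod 371)
91^32 ≡ 301^2 = 90601 ≡ 77 (mod 371)
91^58 = 91^32 · 91^16 · 91^8 · 91^2 ≡ 77 · 301 · 259 · 119 (mod 371).
Accumulate the product:
77 · 301 = 23177 ≡ 175
175 · 259 = 45325 ≡ 63
63 · 119 = 7497 ≡ 77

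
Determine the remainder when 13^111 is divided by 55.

2

Compute successive squares:
13^1 ≡ 13 (mod 55)
13^2 ≡ 13^2 = 169 ≡ 4 (mod 55)
13^4 ≡ 4^2 = 16 (mod 55)
13^8 ≡ 16^2 = 256 ≡ 36 (mod 55)
13^16 ≡ 36^2 = 1296 ≡ 31 (mod 55)
13^32 ≡ 31^2 = 961 ≡ 26 (mod 55)
13^64 ≡ 26^2 = 676 ≡ 16 (mod 55)
13^111 = 13^64 * 13^32 * 13^8 * 13^4 * 13^2 * 13^1 ≡ 16 * 26 * 36 * 16 * 4 * 13 (mod 55).
Accumulate the product:
16 * 26 = 416 ≡ 31
31 * 36 = 1116 ≡ 16
16 * 16 = 256 ≡ 36
36 * 4 = 144 ≡ 34
34 * 13 = 442 ≡ 2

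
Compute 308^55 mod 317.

308^1 ≡ 308 (mod 317)
308^2 ≡ 308^2 = 94864 ≡ 81 (mod 317)
308^4 ≡ 81^2 = 6561 ≡ 221 (mod 317)
308^8 ≡ 221^2 = 48841 ≡ 23 (mod 317)
308^16 ≡ 23^2 = 529 ≡ 212 (mod 317)
308^32 ≡ 212^2 = 44944 ≡ 247 (mod 317)
308^55 = 308^32 * 308^16 * 308^4 * 308^2 * 308^1 ≡ 247 * 212 * 221 * 81 * 308 (mod 317).
Accumulate the product:
247 * 212 = 52364 ≡ 59
59 * 221 = 13039 ≡ 42
42 * 81 = 3402 ≡ 232
232 * 308 = 71456 ≡ 131

131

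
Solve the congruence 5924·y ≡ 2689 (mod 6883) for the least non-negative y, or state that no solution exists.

gcd(5924, 6883) = 1, so a unique solution mod 6883 exists.
5924⁻¹ ≡ 5304 (mod 6883).
y ≡ 5304·2689 ≡ 880 (mod 6883).

880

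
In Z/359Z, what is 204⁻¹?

By the extended Euclidean algorithm:
359 = 1*204 + 155
204 = 1*155 + 49
155 = 3*49 + 8
49 = 6*8 + 1
8 = 8*1 + 0
gcd(204, 359) = 1, so the inverse exists.
Back-substitute for 1:
1 = 1*49 − 6*8
  = −6*155 + 19*49
  = 19*204 − 25*155
  = −25*359 + 44*204
So 204⁻¹ ≡ 44 (mod 359).

44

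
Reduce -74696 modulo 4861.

3080

-74696 = -16·4861 + 3080, so -74696 ≡ 3080 (mod 4861).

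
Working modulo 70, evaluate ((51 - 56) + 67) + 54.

51 - 56 = -5 ≡ 65 (mod 70)
65 + 67 = 132 ≡ 62 (mod 70)
62 + 54 = 116 ≡ 46 (mod 70)

46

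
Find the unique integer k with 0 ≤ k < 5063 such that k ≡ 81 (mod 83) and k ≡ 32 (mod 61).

4729

83⁻¹ mod 61: 83×25 ≡ 1 (mod 61), so 83⁻¹ ≡ 25.
k = 81 + 83×((32 − 81)×25 mod 61) = 81 + 83×56 = 4729.
Check: 4729 mod 83 = 81, 4729 mod 61 = 32. ✓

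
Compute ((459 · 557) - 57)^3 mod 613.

459 · 557 = 255663 ≡ 42 (mod 613)
42 - 57 = -15 ≡ 598 (mod 613)
(598)^3 ≡ 303 (mod 613)

303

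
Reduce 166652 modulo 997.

166652 = 167*997 + 153, so 166652 ≡ 153 (mod 997).

153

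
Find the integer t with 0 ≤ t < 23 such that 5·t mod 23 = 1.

14

23 = 4·5 + 3
5 = 1·3 + 2
3 = 1·2 + 1
2 = 2·1 + 0
gcd(5, 23) = 1, so the inverse exists.
Bézout: 1 = 2·23 − 9·5.
So 5⁻¹ ≡ −9 ≡ 14 (mod 23).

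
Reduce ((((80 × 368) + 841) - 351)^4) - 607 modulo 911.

766

80 × 368 = 29440 ≡ 288 (mod 911)
288 + 841 = 1129 ≡ 218 (mod 911)
218 - 351 = -133 ≡ 778 (mod 911)
(778)^4 ≡ 462 (mod 911)
462 - 607 = -145 ≡ 766 (mod 911)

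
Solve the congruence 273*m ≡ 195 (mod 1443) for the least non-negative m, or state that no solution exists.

6

gcd(273, 1443) = 39, and 39 | 195, so solutions exist.
Divide through by 39: 7*m ≡ 5 (mod 37).
7⁻¹ ≡ 16 (mod 37).
m ≡ 16*5 ≡ 6 (mod 37).
The smallest non-negative solution is m = 6.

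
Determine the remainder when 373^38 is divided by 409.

By square-and-multiply:
38 in binary is 100110, i.e. 38 = 32 + 4 + 2.
373^1 ≡ 373 (mod 409)
373^2 ≡ 373^2 = 139129 ≡ 69 (mod 409)
373^4 ≡ 69^2 = 4761 ≡ 262 (mod 409)
373^8 ≡ 262^2 = 68644 ≡ 341 (mod 409)
373^16 ≡ 341^2 = 116281 ≡ 125 (mod 409)
373^32 ≡ 125^2 = 15625 ≡ 83 (mod 409)
373^38 = 373^32 · 373^4 · 373^2 ≡ 83 · 262 · 69 (mod 409).
Accumulate the product:
83 · 262 = 21746 ≡ 69
69 · 69 = 4761 ≡ 262

262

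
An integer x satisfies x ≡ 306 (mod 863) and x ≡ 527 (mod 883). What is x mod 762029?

863⁻¹ mod 883: 863×309 ≡ 1 (mod 883), so 863⁻¹ ≡ 309.
x = 306 + 863×((527 − 306)×309 mod 883) = 306 + 863×298 = 257480.

257480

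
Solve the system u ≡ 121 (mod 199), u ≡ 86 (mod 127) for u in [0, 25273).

18628

199⁻¹ mod 127: 199×30 ≡ 1 (mod 127), so 199⁻¹ ≡ 30.
u = 121 + 199×((86 − 121)×30 mod 127) = 121 + 199×93 = 18628.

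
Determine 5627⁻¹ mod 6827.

By the extended Euclidean algorithm:
6827 = 1*5627 + 1200
5627 = 4*1200 + 827
1200 = 1*827 + 373
827 = 2*373 + 81
373 = 4*81 + 49
81 = 1*49 + 32
49 = 1*32 + 17
32 = 1*17 + 15
17 = 1*15 + 2
15 = 7*2 + 1
2 = 2*1 + 0
gcd(5627, 6827) = 1, so the inverse exists.
Back-substitute for 1:
1 = 1*15 − 7*2
  = −7*17 + 8*15
  = 8*32 − 15*17
  = −15*49 + 23*32
  = 23*81 − 38*49
  = −38*373 + 175*81
  = 175*827 − 388*373
  = −388*1200 + 563*827
  = 563*5627 − 2640*1200
  = −2640*6827 + 3203*5627
So 5627⁻¹ ≡ 3203 (mod 6827).

3203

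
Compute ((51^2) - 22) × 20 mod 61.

35

(51)^2 ≡ 39 (mod 61)
39 - 22 = 17
17 × 20 = 340 ≡ 35 (mod 61)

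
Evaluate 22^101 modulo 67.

15

22^1 ≡ 22 (mod 67)
22^2 ≡ 22^2 = 484 ≡ 15 (mod 67)
22^4 ≡ 15^2 = 225 ≡ 24 (mod 67)
22^8 ≡ 24^2 = 576 ≡ 40 (mod 67)
22^16 ≡ 40^2 = 1600 ≡ 59 (mod 67)
22^32 ≡ 59^2 = 3481 ≡ 64 (mod 67)
22^64 ≡ 64^2 = 4096 ≡ 9 (mod 67)
22^101 = 22^64 × 22^32 × 22^4 × 22^1 ≡ 9 × 64 × 24 × 22 (mod 67).
Accumulate the product:
9 × 64 = 576 ≡ 40
40 × 24 = 960 ≡ 22
22 × 22 = 484 ≡ 15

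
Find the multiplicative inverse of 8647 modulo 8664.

8664 = 1·8647 + 17
8647 = 508·17 + 11
17 = 1·11 + 6
11 = 1·6 + 5
6 = 1·5 + 1
5 = 5·1 + 0
gcd(8647, 8664) = 1, so the inverse exists.
Bézout: 1 = 1526·8664 − 1529·8647.
So 8647⁻¹ ≡ −1529 ≡ 7135 (mod 8664).

7135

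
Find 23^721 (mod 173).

By square-and-multiply:
721 in binary is 1011010001, i.e. 721 = 512 + 128 + 64 + 16 + 1.
23^1 ≡ 23 (mod 173)
23^2 ≡ 23^2 = 529 ≡ 10 (mod 173)
23^4 ≡ 10^2 = 100 (mod 173)
23^8 ≡ 100^2 = 10000 ≡ 139 (mod 173)
23^16 ≡ 139^2 = 19321 ≡ 118 (mod 173)
23^32 ≡ 118^2 = 13924 ≡ 84 (mod 173)
23^64 ≡ 84^2 = 7056 ≡ 136 (mod 173)
23^128 ≡ 136^2 = 18496 ≡ 158 (mod 173)
23^256 ≡ 158^2 = 24964 ≡ 52 (mod 173)
23^512 ≡ 52^2 = 2704 ≡ 109 (mod 173)
23^721 = 23^512 · 23^128 · 23^64 · 23^16 · 23^1 ≡ 109 · 158 · 136 · 118 · 23 (mod 173).
Accumulate the product:
109 · 158 = 17222 ≡ 95
95 · 136 = 12920 ≡ 118
118 · 118 = 13924 ≡ 84
84 · 23 = 1932 ≡ 29

29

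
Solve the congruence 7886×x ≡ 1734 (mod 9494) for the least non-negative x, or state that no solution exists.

3878

gcd(7886, 9494) = 2, and 2 | 1734, so solutions exist.
Divide through by 2: 3943×x mod 4747 = 867.
3943⁻¹ ≡ 2096 (mod 4747).
x ≡ 2096×867 ≡ 3878 (mod 4747).
The smallest non-negative solution is x = 3878.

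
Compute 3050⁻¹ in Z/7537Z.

Apply the Euclidean algorithm and back-substitute:
7537 = 2*3050 + 1437
3050 = 2*1437 + 176
1437 = 8*176 + 29
176 = 6*29 + 2
29 = 14*2 + 1
2 = 2*1 + 0
gcd(3050, 7537) = 1, so the inverse exists.
Back-substitute for 1:
1 = 1*29 − 14*2
  = −14*176 + 85*29
  = 85*1437 − 694*176
  = −694*3050 + 1473*1437
  = 1473*7537 − 3640*3050
So 3050⁻¹ ≡ −3640 ≡ 3897 (mod 7537).

3897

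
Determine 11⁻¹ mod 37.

27

37 = 3×11 + 4
11 = 2×4 + 3
4 = 1×3 + 1
3 = 3×1 + 0
gcd(11, 37) = 1, so the inverse exists.
Bézout: 1 = 3×37 − 10×11.
So 11⁻¹ ≡ −10 ≡ 27 (mod 37).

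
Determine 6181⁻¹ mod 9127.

4074

Run the extended Euclidean algorithm:
9127 = 1*6181 + 2946
6181 = 2*2946 + 289
2946 = 10*289 + 56
289 = 5*56 + 9
56 = 6*9 + 2
9 = 4*2 + 1
2 = 2*1 + 0
gcd(6181, 9127) = 1, so the inverse exists.
Bézout: 1 = −2759*9127 + 4074*6181.
So 6181⁻¹ ≡ 4074 (mod 9127).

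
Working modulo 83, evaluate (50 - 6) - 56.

71

50 - 6 = 44
44 - 56 = -12 ≡ 71 (mod 83)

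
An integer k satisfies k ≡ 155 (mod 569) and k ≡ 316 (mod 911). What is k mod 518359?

569⁻¹ mod 911: 569*301 ≡ 1 (mod 911), so 569⁻¹ ≡ 301.
k = 155 + 569*((316 − 155)*301 mod 911) = 155 + 569*178 = 101437.
Check: 101437 mod 569 = 155, 101437 mod 911 = 316. ✓

101437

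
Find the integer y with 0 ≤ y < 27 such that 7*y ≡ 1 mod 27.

4

27 = 3*7 + 6
7 = 1*6 + 1
6 = 6*1 + 0
gcd(7, 27) = 1, so the inverse exists.
Back-substitute for 1:
1 = 1*7 − 1*6
  = −1*27 + 4*7
So 7⁻¹ ≡ 4 (mod 27).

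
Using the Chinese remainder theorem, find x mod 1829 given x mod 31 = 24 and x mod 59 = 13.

31⁻¹ mod 59: 31·40 ≡ 1 (mod 59), so 31⁻¹ ≡ 40.
x = 24 + 31·((13 − 24)·40 mod 59) = 24 + 31·32 = 1016.

1016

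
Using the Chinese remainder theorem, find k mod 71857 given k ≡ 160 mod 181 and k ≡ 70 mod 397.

42152

181⁻¹ mod 397: 181×68 ≡ 1 (mod 397), so 181⁻¹ ≡ 68.
k = 160 + 181×((70 − 160)×68 mod 397) = 160 + 181×232 = 42152.
Check: 42152 mod 181 = 160, 42152 mod 397 = 70. ✓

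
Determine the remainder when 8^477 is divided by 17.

9

477 in binary is 111011101, i.e. 477 = 256 + 128 + 64 + 16 + 8 + 4 + 1.
8^1 ≡ 8 (mod 17)
8^2 ≡ 8^2 = 64 ≡ 13 (mod 17)
8^4 ≡ 13^2 = 169 ≡ 16 (mod 17)
8^8 ≡ 16^2 = 256 ≡ 1 (mod 17)
8^16 ≡ 1^2 = 1 (mod 17)
8^32 ≡ 1^2 = 1 (mod 17)
8^64 ≡ 1^2 = 1 (mod 17)
8^128 ≡ 1^2 = 1 (mod 17)
8^256 ≡ 1^2 = 1 (mod 17)
8^477 = 8^256 · 8^128 · 8^64 · 8^16 · 8^8 · 8^4 · 8^1 ≡ 1 · 1 · 1 · 1 · 1 · 16 · 8 (mod 17).
Accumulate the product:
1 · 1 = 1
1 · 1 = 1
1 · 1 = 1
1 · 1 = 1
1 · 16 = 16
16 · 8 = 128 ≡ 9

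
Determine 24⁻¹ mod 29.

23

By the extended Euclidean algorithm:
29 = 1×24 + 5
24 = 4×5 + 4
5 = 1×4 + 1
4 = 4×1 + 0
gcd(24, 29) = 1, so the inverse exists.
Bézout: 1 = 5×29 − 6×24.
So 24⁻¹ ≡ −6 ≡ 23 (mod 29).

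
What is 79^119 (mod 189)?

4

119 in binary is 1110111, i.e. 119 = 64 + 32 + 16 + 4 + 2 + 1.
79^1 ≡ 79 (mod 189)
79^2 ≡ 79^2 = 6241 ≡ 4 (mod 189)
79^4 ≡ 4^2 = 16 (mod 189)
79^8 ≡ 16^2 = 256 ≡ 67 (mod 189)
79^16 ≡ 67^2 = 4489 ≡ 142 (mod 189)
79^32 ≡ 142^2 = 20164 ≡ 130 (mod 189)
79^64 ≡ 130^2 = 16900 ≡ 79 (mod 189)
79^119 = 79^64 × 79^32 × 79^16 × 79^4 × 79^2 × 79^1 ≡ 79 × 130 × 142 × 16 × 4 × 79 (mod 189).
Accumulate the product:
79 × 130 = 10270 ≡ 64
64 × 142 = 9088 ≡ 16
16 × 16 = 256 ≡ 67
67 × 4 = 268 ≡ 79
79 × 79 = 6241 ≡ 4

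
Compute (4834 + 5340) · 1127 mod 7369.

7303

4834 + 5340 = 10174 ≡ 2805 (mod 7369)
2805 · 1127 = 3161235 ≡ 7303 (mod 7369)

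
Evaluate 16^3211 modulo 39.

16

Using repeated squaring:
16^1 ≡ 16 (mod 39)
16^2 ≡ 16^2 = 256 ≡ 22 (mod 39)
16^4 ≡ 22^2 = 484 ≡ 16 (mod 39)
16^8 ≡ 16^2 = 256 ≡ 22 (mod 39)
16^16 ≡ 22^2 = 484 ≡ 16 (mod 39)
16^32 ≡ 16^2 = 256 ≡ 22 (mod 39)
16^64 ≡ 22^2 = 484 ≡ 16 (mod 39)
16^128 ≡ 16^2 = 256 ≡ 22 (mod 39)
16^256 ≡ 22^2 = 484 ≡ 16 (mod 39)
16^512 ≡ 16^2 = 256 ≡ 22 (mod 39)
16^1024 ≡ 22^2 = 484 ≡ 16 (mod 39)
16^2048 ≡ 16^2 = 256 ≡ 22 (mod 39)
16^3211 = 16^2048 * 16^1024 * 16^128 * 16^8 * 16^2 * 16^1 ≡ 22 * 16 * 22 * 22 * 22 * 16 (mod 39).
Accumulate the product:
22 * 16 = 352 ≡ 1
1 * 22 = 22
22 * 22 = 484 ≡ 16
16 * 22 = 352 ≡ 1
1 * 16 = 16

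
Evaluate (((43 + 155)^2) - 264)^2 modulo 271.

43 + 155 = 198
(198)^2 ≡ 180 (mod 271)
180 - 264 = -84 ≡ 187 (mod 271)
(187)^2 ≡ 10 (mod 271)

10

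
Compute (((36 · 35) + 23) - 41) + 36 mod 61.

58

36 · 35 = 1260 ≡ 40 (mod 61)
40 + 23 = 63 ≡ 2 (mod 61)
2 - 41 = -39 ≡ 22 (mod 61)
22 + 36 = 58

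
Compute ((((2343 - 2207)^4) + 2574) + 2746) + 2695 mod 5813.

3355

2343 - 2207 = 136
(136)^4 ≡ 1153 (mod 5813)
1153 + 2574 = 3727
3727 + 2746 = 6473 ≡ 660 (mod 5813)
660 + 2695 = 3355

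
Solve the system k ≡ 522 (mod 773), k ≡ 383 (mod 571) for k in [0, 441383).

268753

773⁻¹ mod 571: 773·359 ≡ 1 (mod 571), so 773⁻¹ ≡ 359.
k = 522 + 773·((383 − 522)·359 mod 571) = 522 + 773·347 = 268753.
Check: 268753 mod 773 = 522, 268753 mod 571 = 383. ✓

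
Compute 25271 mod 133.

25271 = 190*133 + 1, so 25271 ≡ 1 (mod 133).

1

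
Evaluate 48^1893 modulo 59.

1893 in binary is 11101100101, i.e. 1893 = 1024 + 512 + 256 + 64 + 32 + 4 + 1.
48^1 ≡ 48 (mod 59)
48^2 ≡ 48^2 = 2304 ≡ 3 (mod 59)
48^4 ≡ 3^2 = 9 (mod 59)
48^8 ≡ 9^2 = 81 ≡ 22 (mod 59)
48^16 ≡ 22^2 = 484 ≡ 12 (mod 59)
48^32 ≡ 12^2 = 144 ≡ 26 (mod 59)
48^64 ≡ 26^2 = 676 ≡ 27 (mod 59)
48^128 ≡ 27^2 = 729 ≡ 21 (mod 59)
48^256 ≡ 21^2 = 441 ≡ 28 (mod 59)
48^512 ≡ 28^2 = 784 ≡ 17 (mod 59)
48^1024 ≡ 17^2 = 289 ≡ 53 (mod 59)
48^1893 = 48^1024 × 48^512 × 48^256 × 48^64 × 48^32 × 48^4 × 48^1 ≡ 53 × 17 × 28 × 27 × 26 × 9 × 48 (mod 59).
Accumulate the product:
53 × 17 = 901 ≡ 16
16 × 28 = 448 ≡ 35
35 × 27 = 945 ≡ 1
1 × 26 = 26
26 × 9 = 234 ≡ 57
57 × 48 = 2736 ≡ 22

22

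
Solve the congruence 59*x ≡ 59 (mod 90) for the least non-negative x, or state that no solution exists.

1

gcd(59, 90) = 1, so a unique solution mod 90 exists.
59⁻¹ ≡ 29 (mod 90).
x ≡ 29*59 ≡ 1 (mod 90).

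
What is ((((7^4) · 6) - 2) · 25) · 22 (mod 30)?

10

(7)^4 ≡ 1 (mod 30)
1 · 6 = 6
6 - 2 = 4
4 · 25 = 100 ≡ 10 (mod 30)
10 · 22 = 220 ≡ 10 (mod 30)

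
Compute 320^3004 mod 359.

By square-and-multiply:
3004 in binary is 101110111100, i.e. 3004 = 2048 + 512 + 256 + 128 + 32 + 16 + 8 + 4.
320^1 ≡ 320 (mod 359)
320^2 ≡ 320^2 = 102400 ≡ 85 (mod 359)
320^4 ≡ 85^2 = 7225 ≡ 45 (mod 359)
320^8 ≡ 45^2 = 2025 ≡ 230 (mod 359)
320^16 ≡ 230^2 = 52900 ≡ 127 (mod 359)
320^32 ≡ 127^2 = 16129 ≡ 333 (mod 359)
320^64 ≡ 333^2 = 110889 ≡ 317 (mod 359)
320^128 ≡ 317^2 = 100489 ≡ 328 (mod 359)
320^256 ≡ 328^2 = 107584 ≡ 243 (mod 359)
320^512 ≡ 243^2 = 59049 ≡ 173 (mod 359)
320^1024 ≡ 173^2 = 29929 ≡ 132 (mod 359)
320^2048 ≡ 132^2 = 17424 ≡ 192 (mod 359)
320^3004 = 320^2048 * 320^512 * 320^256 * 320^128 * 320^32 * 320^16 * 320^8 * 320^4 ≡ 192 * 173 * 243 * 328 * 333 * 127 * 230 * 45 (mod 359).
Accumulate the product:
192 * 173 = 33216 ≡ 188
188 * 243 = 45684 ≡ 91
91 * 328 = 29848 ≡ 51
51 * 333 = 16983 ≡ 110
110 * 127 = 13970 ≡ 328
328 * 230 = 75440 ≡ 50
50 * 45 = 2250 ≡ 96

96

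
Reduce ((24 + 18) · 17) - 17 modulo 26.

24 + 18 = 42 ≡ 16 (mod 26)
16 · 17 = 272 ≡ 12 (mod 26)
12 - 17 = -5 ≡ 21 (mod 26)

21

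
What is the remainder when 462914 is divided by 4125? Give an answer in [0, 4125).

462914 = 112·4125 + 914, so 462914 ≡ 914 (mod 4125).

914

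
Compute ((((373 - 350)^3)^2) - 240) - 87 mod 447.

373 - 350 = 23
(23)^3 ≡ 98 (mod 447)
(98)^2 ≡ 217 (mod 447)
217 - 240 = -23 ≡ 424 (mod 447)
424 - 87 = 337

337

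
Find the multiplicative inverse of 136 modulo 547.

By the extended Euclidean algorithm:
547 = 4×136 + 3
136 = 45×3 + 1
3 = 3×1 + 0
gcd(136, 547) = 1, so the inverse exists.
Back-substitute for 1:
1 = 1×136 − 45×3
  = −45×547 + 181×136
So 136⁻¹ ≡ 181 (mod 547).

181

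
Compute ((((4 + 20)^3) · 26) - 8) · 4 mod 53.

39

4 + 20 = 24
(24)^3 ≡ 44 (mod 53)
44 · 26 = 1144 ≡ 31 (mod 53)
31 - 8 = 23
23 · 4 = 92 ≡ 39 (mod 53)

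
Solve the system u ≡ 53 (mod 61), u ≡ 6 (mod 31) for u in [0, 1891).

61⁻¹ mod 31: 61×30 ≡ 1 (mod 31), so 61⁻¹ ≡ 30.
u = 53 + 61×((6 − 53)×30 mod 31) = 53 + 61×16 = 1029.

1029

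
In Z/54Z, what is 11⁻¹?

54 = 4·11 + 10
11 = 1·10 + 1
10 = 10·1 + 0
gcd(11, 54) = 1, so the inverse exists.
Back-substitute for 1:
1 = 1·11 − 1·10
  = −1·54 + 5·11
So 11⁻¹ ≡ 5 (mod 54).

5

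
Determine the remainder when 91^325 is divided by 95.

325 in binary is 101000101, i.e. 325 = 256 + 64 + 4 + 1.
91^1 ≡ 91 (mod 95)
91^2 ≡ 91^2 = 8281 ≡ 16 (mod 95)
91^4 ≡ 16^2 = 256 ≡ 66 (mod 95)
91^8 ≡ 66^2 = 4356 ≡ 81 (mod 95)
91^16 ≡ 81^2 = 6561 ≡ 6 (mod 95)
91^32 ≡ 6^2 = 36 (mod 95)
91^64 ≡ 36^2 = 1296 ≡ 61 (mod 95)
91^128 ≡ 61^2 = 3721 ≡ 16 (mod 95)
91^256 ≡ 16^2 = 256 ≡ 66 (mod 95)
91^325 = 91^256 · 91^64 · 91^4 · 91^1 ≡ 66 · 61 · 66 · 91 (mod 95).
Accumulate the product:
66 · 61 = 4026 ≡ 36
36 · 66 = 2376 ≡ 1
1 · 91 = 91

91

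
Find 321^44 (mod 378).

351

Using repeated squaring:
321^1 ≡ 321 (mod 378)
321^2 ≡ 321^2 = 103041 ≡ 225 (mod 378)
321^4 ≡ 225^2 = 50625 ≡ 351 (mod 378)
321^8 ≡ 351^2 = 123201 ≡ 351 (mod 378)
321^16 ≡ 351^2 = 123201 ≡ 351 (mod 378)
321^32 ≡ 351^2 = 123201 ≡ 351 (mod 378)
321^44 = 321^32 * 321^8 * 321^4 ≡ 351 * 351 * 351 (mod 378).
Accumulate the product:
351 * 351 = 123201 ≡ 351
351 * 351 = 123201 ≡ 351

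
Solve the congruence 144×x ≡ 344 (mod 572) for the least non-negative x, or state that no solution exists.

58

gcd(144, 572) = 4, and 4 | 344, so solutions exist.
Divide through by 4: 36×x = 86 (mod 143).
36⁻¹ ≡ 4 (mod 143).
x ≡ 4×86 ≡ 58 (mod 143).
The smallest non-negative solution is x = 58.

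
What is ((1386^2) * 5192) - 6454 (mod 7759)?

(1386)^2 ≡ 4523 (mod 7759)
4523 * 5192 = 23483416 ≡ 4682 (mod 7759)
4682 - 6454 = -1772 ≡ 5987 (mod 7759)

5987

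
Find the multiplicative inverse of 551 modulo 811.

471

By the extended Euclidean algorithm:
811 = 1*551 + 260
551 = 2*260 + 31
260 = 8*31 + 12
31 = 2*12 + 7
12 = 1*7 + 5
7 = 1*5 + 2
5 = 2*2 + 1
2 = 2*1 + 0
gcd(551, 811) = 1, so the inverse exists.
Bézout: 1 = 231*811 − 340*551.
So 551⁻¹ ≡ −340 ≡ 471 (mod 811).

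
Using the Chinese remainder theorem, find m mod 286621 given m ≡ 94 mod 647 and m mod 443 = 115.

647⁻¹ mod 443: 647*367 ≡ 1 (mod 443), so 647⁻¹ ≡ 367.
m = 94 + 647*((115 − 94)*367 mod 443) = 94 + 647*176 = 113966.
Check: 113966 mod 647 = 94, 113966 mod 443 = 115. ✓

113966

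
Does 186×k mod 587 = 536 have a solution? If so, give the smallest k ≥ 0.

66

gcd(186, 587) = 1, so a unique solution mod 587 exists.
186⁻¹ ≡ 344 (mod 587).
k ≡ 344×536 ≡ 66 (mod 587).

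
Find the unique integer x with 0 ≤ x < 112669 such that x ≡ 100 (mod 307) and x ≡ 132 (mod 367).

105094

307⁻¹ mod 367: 307×263 ≡ 1 (mod 367), so 307⁻¹ ≡ 263.
x = 100 + 307×((132 − 100)×263 mod 367) = 100 + 307×342 = 105094.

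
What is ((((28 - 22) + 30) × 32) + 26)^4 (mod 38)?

28 - 22 = 6
6 + 30 = 36
36 × 32 = 1152 ≡ 12 (mod 38)
12 + 26 = 38 ≡ 0 (mod 38)
(0)^4 ≡ 0 (mod 38)

0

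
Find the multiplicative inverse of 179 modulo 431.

431 = 2·179 + 73
179 = 2·73 + 33
73 = 2·33 + 7
33 = 4·7 + 5
7 = 1·5 + 2
5 = 2·2 + 1
2 = 2·1 + 0
gcd(179, 431) = 1, so the inverse exists.
Back-substitute for 1:
1 = 1·5 − 2·2
  = −2·7 + 3·5
  = 3·33 − 14·7
  = −14·73 + 31·33
  = 31·179 − 76·73
  = −76·431 + 183·179
So 179⁻¹ ≡ 183 (mod 431).

183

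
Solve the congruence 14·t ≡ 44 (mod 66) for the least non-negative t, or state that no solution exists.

22

gcd(14, 66) = 2, and 2 | 44, so solutions exist.
Divide through by 2: 7·t = 22 (mod 33).
7⁻¹ ≡ 19 (mod 33).
t ≡ 19·22 ≡ 22 (mod 33).
The smallest non-negative solution is t = 22.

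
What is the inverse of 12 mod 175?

73

Apply the Euclidean algorithm and back-substitute:
175 = 14·12 + 7
12 = 1·7 + 5
7 = 1·5 + 2
5 = 2·2 + 1
2 = 2·1 + 0
gcd(12, 175) = 1, so the inverse exists.
Back-substitute for 1:
1 = 1·5 − 2·2
  = −2·7 + 3·5
  = 3·12 − 5·7
  = −5·175 + 73·12
So 12⁻¹ ≡ 73 (mod 175).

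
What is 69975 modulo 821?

190

69975 = 85×821 + 190, so 69975 ≡ 190 (mod 821).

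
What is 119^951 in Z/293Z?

201

Compute successive squares:
951 in binary is 1110110111, i.e. 951 = 512 + 256 + 128 + 32 + 16 + 4 + 2 + 1.
119^1 ≡ 119 (mod 293)
119^2 ≡ 119^2 = 14161 ≡ 97 (mod 293)
119^4 ≡ 97^2 = 9409 ≡ 33 (mod 293)
119^8 ≡ 33^2 = 1089 ≡ 210 (mod 293)
119^16 ≡ 210^2 = 44100 ≡ 150 (mod 293)
119^32 ≡ 150^2 = 22500 ≡ 232 (mod 293)
119^64 ≡ 232^2 = 53824 ≡ 205 (mod 293)
119^128 ≡ 205^2 = 42025 ≡ 126 (mod 293)
119^256 ≡ 126^2 = 15876 ≡ 54 (mod 293)
119^512 ≡ 54^2 = 2916 ≡ 279 (mod 293)
119^951 = 119^512 × 119^256 × 119^128 × 119^32 × 119^16 × 119^4 × 119^2 × 119^1 ≡ 279 × 54 × 126 × 232 × 150 × 33 × 97 × 119 (mod 293).
Accumulate the product:
279 × 54 = 15066 ≡ 123
123 × 126 = 15498 ≡ 262
262 × 232 = 60784 ≡ 133
133 × 150 = 19950 ≡ 26
26 × 33 = 858 ≡ 272
272 × 97 = 26384 ≡ 14
14 × 119 = 1666 ≡ 201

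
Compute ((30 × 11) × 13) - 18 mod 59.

24

30 × 11 = 330 ≡ 35 (mod 59)
35 × 13 = 455 ≡ 42 (mod 59)
42 - 18 = 24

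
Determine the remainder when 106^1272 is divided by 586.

82

By square-and-multiply:
1272 in binary is 10011111000, i.e. 1272 = 1024 + 128 + 64 + 32 + 16 + 8.
106^1 ≡ 106 (mod 586)
106^2 ≡ 106^2 = 11236 ≡ 102 (mod 586)
106^4 ≡ 102^2 = 10404 ≡ 442 (mod 586)
106^8 ≡ 442^2 = 195364 ≡ 226 (mod 586)
106^16 ≡ 226^2 = 51076 ≡ 94 (mod 586)
106^32 ≡ 94^2 = 8836 ≡ 46 (mod 586)
106^64 ≡ 46^2 = 2116 ≡ 358 (mod 586)
106^128 ≡ 358^2 = 128164 ≡ 416 (mod 586)
106^256 ≡ 416^2 = 173056 ≡ 186 (mod 586)
106^512 ≡ 186^2 = 34596 ≡ 22 (mod 586)
106^1024 ≡ 22^2 = 484 (mod 586)
106^1272 = 106^1024 * 106^128 * 106^64 * 106^32 * 106^16 * 106^8 ≡ 484 * 416 * 358 * 46 * 94 * 226 (mod 586).
Accumulate the product:
484 * 416 = 201344 ≡ 346
346 * 358 = 123868 ≡ 222
222 * 46 = 10212 ≡ 250
250 * 94 = 23500 ≡ 60
60 * 226 = 13560 ≡ 82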